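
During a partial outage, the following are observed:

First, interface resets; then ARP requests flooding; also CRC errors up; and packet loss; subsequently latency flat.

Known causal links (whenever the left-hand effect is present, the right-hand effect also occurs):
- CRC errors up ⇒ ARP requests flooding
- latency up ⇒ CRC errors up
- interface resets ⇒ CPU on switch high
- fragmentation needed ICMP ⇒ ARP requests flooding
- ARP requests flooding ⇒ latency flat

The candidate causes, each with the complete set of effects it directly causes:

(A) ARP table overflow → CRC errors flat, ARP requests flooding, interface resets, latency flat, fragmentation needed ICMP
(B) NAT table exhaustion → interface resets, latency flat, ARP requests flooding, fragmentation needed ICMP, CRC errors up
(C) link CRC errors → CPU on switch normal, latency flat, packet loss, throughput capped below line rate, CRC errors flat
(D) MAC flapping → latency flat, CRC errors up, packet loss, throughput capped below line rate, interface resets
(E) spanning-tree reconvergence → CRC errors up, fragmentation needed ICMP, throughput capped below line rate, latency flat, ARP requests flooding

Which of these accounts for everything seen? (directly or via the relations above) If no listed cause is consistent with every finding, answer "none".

D

Per-candidate check:
(A) ARP table overflow — interface resets ✓; ARP requests flooding ✓; CRC errors up ✗; packet loss ✗; latency flat ✓
(B) NAT table exhaustion — interface resets ✓; ARP requests flooding ✓; CRC errors up ✓; packet loss ✗; latency flat ✓
(C) link CRC errors — interface resets ✗; ARP requests flooding ✗; CRC errors up ✗; packet loss ✓; latency flat ✓
(D) MAC flapping — accounts for every observation (ARP requests flooding via CRC errors up → ARP requests flooding)
(E) spanning-tree reconvergence — does not account for interface resets, packet loss
(D) alone accounts for all the evidence.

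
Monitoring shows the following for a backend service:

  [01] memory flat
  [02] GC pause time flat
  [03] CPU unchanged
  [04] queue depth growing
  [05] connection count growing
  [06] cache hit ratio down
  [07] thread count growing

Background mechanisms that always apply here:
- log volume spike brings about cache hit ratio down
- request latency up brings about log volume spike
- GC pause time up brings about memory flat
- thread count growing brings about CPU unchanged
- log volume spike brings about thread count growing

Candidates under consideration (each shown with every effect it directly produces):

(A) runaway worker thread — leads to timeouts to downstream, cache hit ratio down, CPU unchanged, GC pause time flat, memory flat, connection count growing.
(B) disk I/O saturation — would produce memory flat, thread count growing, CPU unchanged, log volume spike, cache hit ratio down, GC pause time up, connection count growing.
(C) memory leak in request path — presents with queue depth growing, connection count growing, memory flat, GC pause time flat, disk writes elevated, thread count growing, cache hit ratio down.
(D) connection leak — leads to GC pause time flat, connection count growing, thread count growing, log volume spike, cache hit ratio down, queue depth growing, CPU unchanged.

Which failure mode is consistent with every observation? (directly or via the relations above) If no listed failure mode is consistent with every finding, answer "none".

C

Per-candidate check:
(A) runaway worker thread — does not account for queue depth growing, thread count growing
(B) disk I/O saturation — memory flat ✓; GC pause time flat ✗; CPU unchanged ✓; queue depth growing ✗; connection count growing ✓; cache hit ratio down ✓; thread count growing ✓
(C) memory leak in request path — memory flat ✓; GC pause time flat ✓; CPU unchanged ✓ (by thread count growing → CPU unchanged); queue depth growing ✓; connection count growing ✓; cache hit ratio down ✓; thread count growing ✓
(D) connection leak — memory flat ✗; GC pause time flat ✓; CPU unchanged ✓; queue depth growing ✓; connection count growing ✓; cache hit ratio down ✓; thread count growing ✓
(C) alone accounts for all the evidence.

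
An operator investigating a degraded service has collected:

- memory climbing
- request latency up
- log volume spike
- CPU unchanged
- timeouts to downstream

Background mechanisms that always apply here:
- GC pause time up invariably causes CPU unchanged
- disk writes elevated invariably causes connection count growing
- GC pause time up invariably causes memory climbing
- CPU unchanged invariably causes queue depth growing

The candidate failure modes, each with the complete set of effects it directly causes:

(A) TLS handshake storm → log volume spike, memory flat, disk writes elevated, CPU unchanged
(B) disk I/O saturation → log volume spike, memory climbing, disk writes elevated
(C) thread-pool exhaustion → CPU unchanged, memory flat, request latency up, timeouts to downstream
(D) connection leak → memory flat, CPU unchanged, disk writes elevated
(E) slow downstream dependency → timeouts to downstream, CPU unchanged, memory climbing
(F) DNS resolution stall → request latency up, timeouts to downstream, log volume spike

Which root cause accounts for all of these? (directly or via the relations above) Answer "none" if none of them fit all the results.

For each candidate, compare predicted effects to what was observed:
(A) TLS handshake storm — fails on memory climbing, request latency up, timeouts to downstream (predicts memory flat, not memory climbing)
(B) disk I/O saturation — does not account for request latency up, CPU unchanged, timeouts to downstream
(C) thread-pool exhaustion — memory climbing miss; request latency up match; log volume spike miss; CPU unchanged match; timeouts to downstream match
(D) connection leak — fails on memory climbing, request latency up, log volume spike, timeouts to downstream (predicts memory flat, not memory climbing)
(E) slow downstream dependency — memory climbing match; request latency up miss; log volume spike miss; CPU unchanged match; timeouts to downstream match
(F) DNS resolution stall — does not account for memory climbing, CPU unchanged
None of the listed candidates fits everything.

none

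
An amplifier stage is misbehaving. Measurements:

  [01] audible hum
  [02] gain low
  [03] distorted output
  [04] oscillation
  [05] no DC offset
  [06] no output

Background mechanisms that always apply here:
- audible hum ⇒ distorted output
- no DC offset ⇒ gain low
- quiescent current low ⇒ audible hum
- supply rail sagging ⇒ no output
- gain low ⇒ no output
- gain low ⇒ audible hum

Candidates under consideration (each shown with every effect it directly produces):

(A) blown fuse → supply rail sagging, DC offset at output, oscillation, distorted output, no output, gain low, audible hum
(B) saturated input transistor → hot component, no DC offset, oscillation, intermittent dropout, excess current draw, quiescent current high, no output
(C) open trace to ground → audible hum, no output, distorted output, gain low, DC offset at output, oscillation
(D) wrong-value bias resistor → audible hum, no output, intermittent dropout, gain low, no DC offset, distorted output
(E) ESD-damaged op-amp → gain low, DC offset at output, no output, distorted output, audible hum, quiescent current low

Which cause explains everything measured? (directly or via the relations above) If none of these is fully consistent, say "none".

Testing each hypothesis:
(A) blown fuse — fails on no DC offset (predicts DC offset at output, not no DC offset)
(B) saturated input transistor — audible hum yes (through no DC offset → gain low → audible hum); gain low yes (through no DC offset → gain low); distorted output yes (through no DC offset → gain low → audible hum → distorted output); oscillation yes; no DC offset yes; no output yes
(C) open trace to ground — fails on no DC offset (predicts DC offset at output, not no DC offset)
(D) wrong-value bias resistor — audible hum yes; gain low yes; distorted output yes; oscillation NO; no DC offset yes; no output yes
(E) ESD-damaged op-amp — fails on oscillation, no DC offset (predicts DC offset at output, not no DC offset)
(B) alone accounts for all the evidence.

B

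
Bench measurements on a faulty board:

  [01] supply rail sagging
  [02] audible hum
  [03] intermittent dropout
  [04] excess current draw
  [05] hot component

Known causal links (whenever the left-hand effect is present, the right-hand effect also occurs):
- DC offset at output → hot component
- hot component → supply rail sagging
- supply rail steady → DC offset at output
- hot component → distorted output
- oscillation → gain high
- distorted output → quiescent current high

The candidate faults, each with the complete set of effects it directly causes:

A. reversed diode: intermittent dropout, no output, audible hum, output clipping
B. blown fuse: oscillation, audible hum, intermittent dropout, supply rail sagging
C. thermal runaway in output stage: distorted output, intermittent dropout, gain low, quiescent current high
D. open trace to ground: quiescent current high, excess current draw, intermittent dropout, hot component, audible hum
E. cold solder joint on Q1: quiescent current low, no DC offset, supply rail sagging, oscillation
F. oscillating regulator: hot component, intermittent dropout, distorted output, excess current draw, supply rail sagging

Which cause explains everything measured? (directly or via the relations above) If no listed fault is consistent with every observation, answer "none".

Testing each hypothesis:
(A) reversed diode — supply rail sagging NO; audible hum yes; intermittent dropout yes; excess current draw NO; hot component NO
(B) blown fuse — supply rail sagging yes; audible hum yes; intermittent dropout yes; excess current draw NO; hot component NO
(C) thermal runaway in output stage — does not account for supply rail sagging, audible hum, excess current draw, hot component
(D) open trace to ground — accounts for every observation (supply rail sagging through hot component → supply rail sagging)
(E) cold solder joint on Q1 — does not account for audible hum, intermittent dropout, excess current draw, hot component
(F) oscillating regulator — supply rail sagging yes; audible hum NO; intermittent dropout yes; excess current draw yes; hot component yes
(D) is the only candidate with no mismatches.

D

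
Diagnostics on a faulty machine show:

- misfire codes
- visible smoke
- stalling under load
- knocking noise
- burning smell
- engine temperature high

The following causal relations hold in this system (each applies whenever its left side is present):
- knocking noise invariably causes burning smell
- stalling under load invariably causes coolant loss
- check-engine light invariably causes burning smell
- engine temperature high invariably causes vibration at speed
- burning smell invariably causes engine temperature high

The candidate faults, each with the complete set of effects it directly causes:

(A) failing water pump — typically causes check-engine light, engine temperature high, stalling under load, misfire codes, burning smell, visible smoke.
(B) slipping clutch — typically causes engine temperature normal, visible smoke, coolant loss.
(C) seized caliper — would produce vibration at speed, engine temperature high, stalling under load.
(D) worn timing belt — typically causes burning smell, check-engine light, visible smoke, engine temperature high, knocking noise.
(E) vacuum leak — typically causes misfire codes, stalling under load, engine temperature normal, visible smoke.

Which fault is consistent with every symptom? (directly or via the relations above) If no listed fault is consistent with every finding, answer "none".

none

Testing each hypothesis:
(A) failing water pump — misfire codes yes; visible smoke yes; stalling under load yes; knocking noise NO; burning smell yes; engine temperature high yes
(B) slipping clutch — fails on misfire codes, stalling under load, knocking noise, burning smell, engine temperature high (predicts engine temperature normal, not engine temperature high)
(C) seized caliper — misfire codes NO; visible smoke NO; stalling under load yes; knocking noise NO; burning smell NO; engine temperature high yes
(D) worn timing belt — misfire codes NO; visible smoke yes; stalling under load NO; knocking noise yes; burning smell yes; engine temperature high yes
(E) vacuum leak — fails on knocking noise, burning smell, engine temperature high (predicts engine temperature normal, not engine temperature high)
None of the listed candidates fits everything.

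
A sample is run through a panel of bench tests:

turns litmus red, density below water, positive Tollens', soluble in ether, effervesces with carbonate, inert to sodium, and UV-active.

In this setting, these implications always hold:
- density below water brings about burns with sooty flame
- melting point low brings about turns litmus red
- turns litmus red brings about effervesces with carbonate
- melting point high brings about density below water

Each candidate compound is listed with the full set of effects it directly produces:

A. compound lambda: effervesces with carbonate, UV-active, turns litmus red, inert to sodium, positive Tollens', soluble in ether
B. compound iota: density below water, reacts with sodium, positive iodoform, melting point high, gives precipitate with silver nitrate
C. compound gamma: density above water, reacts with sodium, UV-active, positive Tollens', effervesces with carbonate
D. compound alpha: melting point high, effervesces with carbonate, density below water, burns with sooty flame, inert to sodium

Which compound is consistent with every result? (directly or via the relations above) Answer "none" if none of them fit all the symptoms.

none

Testing each hypothesis:
(A) compound lambda — turns litmus red +; density below water -; positive Tollens' +; soluble in ether +; effervesces with carbonate +; inert to sodium +; UV-active +
(B) compound iota — turns litmus red -; density below water +; positive Tollens' -; soluble in ether -; effervesces with carbonate -; inert to sodium -; UV-active -
(C) compound gamma — turns litmus red -; density below water -; positive Tollens' +; soluble in ether -; effervesces with carbonate +; inert to sodium -; UV-active +
(D) compound alpha — turns litmus red -; density below water +; positive Tollens' -; soluble in ether -; effervesces with carbonate +; inert to sodium +; UV-active -
No candidate is consistent with all observations.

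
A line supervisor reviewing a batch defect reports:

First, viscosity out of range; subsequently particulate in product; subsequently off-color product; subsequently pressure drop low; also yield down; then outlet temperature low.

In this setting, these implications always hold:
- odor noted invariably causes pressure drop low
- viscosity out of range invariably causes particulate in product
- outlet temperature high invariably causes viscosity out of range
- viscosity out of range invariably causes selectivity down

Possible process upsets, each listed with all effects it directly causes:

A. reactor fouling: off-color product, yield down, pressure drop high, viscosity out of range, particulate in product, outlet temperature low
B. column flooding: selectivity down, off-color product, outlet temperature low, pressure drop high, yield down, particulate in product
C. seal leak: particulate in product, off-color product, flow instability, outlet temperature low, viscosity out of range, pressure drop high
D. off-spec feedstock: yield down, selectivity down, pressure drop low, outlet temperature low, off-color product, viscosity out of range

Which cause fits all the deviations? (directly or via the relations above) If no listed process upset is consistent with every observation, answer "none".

D

Checking each candidate against the observations:
(A) reactor fouling — viscosity out of range match; particulate in product match; off-color product match; pressure drop low miss; yield down match; outlet temperature low match
(B) column flooding — fails on viscosity out of range, pressure drop low (predicts pressure drop high, not pressure drop low)
(C) seal leak — viscosity out of range match; particulate in product match; off-color product match; pressure drop low miss; yield down miss; outlet temperature low match
(D) off-spec feedstock — viscosity out of range match; particulate in product match (through viscosity out of range → particulate in product); off-color product match; pressure drop low match; yield down match; outlet temperature low match
(D) alone accounts for all the evidence.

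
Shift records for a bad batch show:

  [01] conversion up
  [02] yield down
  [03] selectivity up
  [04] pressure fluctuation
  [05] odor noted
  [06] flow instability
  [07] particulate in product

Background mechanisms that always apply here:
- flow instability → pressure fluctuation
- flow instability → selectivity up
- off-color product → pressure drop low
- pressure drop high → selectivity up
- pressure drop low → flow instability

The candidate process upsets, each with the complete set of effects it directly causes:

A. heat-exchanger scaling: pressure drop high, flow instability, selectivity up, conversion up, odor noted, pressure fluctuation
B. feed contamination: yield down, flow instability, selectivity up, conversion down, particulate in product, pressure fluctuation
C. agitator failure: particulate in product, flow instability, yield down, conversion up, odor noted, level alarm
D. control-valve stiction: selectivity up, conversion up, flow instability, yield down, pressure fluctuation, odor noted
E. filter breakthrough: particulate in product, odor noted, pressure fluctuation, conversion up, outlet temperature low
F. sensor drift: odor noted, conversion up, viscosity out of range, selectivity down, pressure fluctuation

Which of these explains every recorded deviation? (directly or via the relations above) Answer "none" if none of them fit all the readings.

Testing each hypothesis:
(A) heat-exchanger scaling — conversion up ✓; yield down ✗; selectivity up ✓; pressure fluctuation ✓; odor noted ✓; flow instability ✓; particulate in product ✗
(B) feed contamination — conversion up ✗; yield down ✓; selectivity up ✓; pressure fluctuation ✓; odor noted ✗; flow instability ✓; particulate in product ✓
(C) agitator failure — conversion up ✓; yield down ✓; selectivity up ✓ (by flow instability → selectivity up); pressure fluctuation ✓ (by flow instability → pressure fluctuation); odor noted ✓; flow instability ✓; particulate in product ✓
(D) control-valve stiction — does not account for particulate in product
(E) filter breakthrough — conversion up ✓; yield down ✗; selectivity up ✗; pressure fluctuation ✓; odor noted ✓; flow instability ✗; particulate in product ✓
(F) sensor drift — fails on yield down, selectivity up, flow instability, particulate in product (predicts selectivity down, not selectivity up)
(C) is the only candidate with no mismatches.

C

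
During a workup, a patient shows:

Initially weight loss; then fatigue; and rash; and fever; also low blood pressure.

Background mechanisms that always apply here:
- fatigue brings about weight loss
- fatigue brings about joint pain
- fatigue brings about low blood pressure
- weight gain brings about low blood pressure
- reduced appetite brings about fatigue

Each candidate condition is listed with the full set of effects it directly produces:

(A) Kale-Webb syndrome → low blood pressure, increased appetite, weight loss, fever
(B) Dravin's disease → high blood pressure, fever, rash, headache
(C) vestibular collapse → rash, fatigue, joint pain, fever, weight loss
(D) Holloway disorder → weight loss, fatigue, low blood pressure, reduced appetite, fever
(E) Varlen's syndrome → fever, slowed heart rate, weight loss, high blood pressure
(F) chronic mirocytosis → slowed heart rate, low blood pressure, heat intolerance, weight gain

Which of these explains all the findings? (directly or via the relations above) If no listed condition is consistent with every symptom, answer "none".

Checking each candidate against the observations:
(A) Kale-Webb syndrome — does not account for fatigue, rash
(B) Dravin's disease — weight loss NO; fatigue NO; rash yes; fever yes; low blood pressure NO
(C) vestibular collapse — weight loss yes; fatigue yes; rash yes; fever yes; low blood pressure yes (via fatigue → low blood pressure)
(D) Holloway disorder — weight loss yes; fatigue yes; rash NO; fever yes; low blood pressure yes
(E) Varlen's syndrome — weight loss yes; fatigue NO; rash NO; fever yes; low blood pressure NO
(F) chronic mirocytosis — fails on weight loss, fatigue, rash, fever (predicts weight gain, not weight loss)
(C) is the only candidate with no mismatches.

C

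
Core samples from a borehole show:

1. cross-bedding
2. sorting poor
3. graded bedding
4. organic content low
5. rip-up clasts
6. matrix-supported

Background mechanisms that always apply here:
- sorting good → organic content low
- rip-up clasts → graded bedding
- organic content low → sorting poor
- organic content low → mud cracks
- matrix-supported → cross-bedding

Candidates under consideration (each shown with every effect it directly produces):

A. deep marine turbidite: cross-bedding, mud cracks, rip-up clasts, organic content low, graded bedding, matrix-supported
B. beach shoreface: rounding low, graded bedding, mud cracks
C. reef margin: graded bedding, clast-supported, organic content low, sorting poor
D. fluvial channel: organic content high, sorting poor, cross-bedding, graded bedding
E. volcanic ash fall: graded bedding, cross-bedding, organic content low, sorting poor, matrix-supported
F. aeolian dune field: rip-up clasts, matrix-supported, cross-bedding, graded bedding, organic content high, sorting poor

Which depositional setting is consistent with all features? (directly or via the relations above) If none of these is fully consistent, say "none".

Checking each candidate against the observations:
(A) deep marine turbidite — cross-bedding +; sorting poor + (by organic content low → sorting poor); graded bedding +; organic content low +; rip-up clasts +; matrix-supported +
(B) beach shoreface — cross-bedding -; sorting poor -; graded bedding +; organic content low -; rip-up clasts -; matrix-supported -
(C) reef margin — cross-bedding -; sorting poor +; graded bedding +; organic content low +; rip-up clasts -; matrix-supported -
(D) fluvial channel — cross-bedding +; sorting poor +; graded bedding +; organic content low -; rip-up clasts -; matrix-supported -
(E) volcanic ash fall — cross-bedding +; sorting poor +; graded bedding +; organic content low +; rip-up clasts -; matrix-supported +
(F) aeolian dune field — fails on organic content low (predicts organic content high, not organic content low)
(A) is the only candidate with no mismatches.

A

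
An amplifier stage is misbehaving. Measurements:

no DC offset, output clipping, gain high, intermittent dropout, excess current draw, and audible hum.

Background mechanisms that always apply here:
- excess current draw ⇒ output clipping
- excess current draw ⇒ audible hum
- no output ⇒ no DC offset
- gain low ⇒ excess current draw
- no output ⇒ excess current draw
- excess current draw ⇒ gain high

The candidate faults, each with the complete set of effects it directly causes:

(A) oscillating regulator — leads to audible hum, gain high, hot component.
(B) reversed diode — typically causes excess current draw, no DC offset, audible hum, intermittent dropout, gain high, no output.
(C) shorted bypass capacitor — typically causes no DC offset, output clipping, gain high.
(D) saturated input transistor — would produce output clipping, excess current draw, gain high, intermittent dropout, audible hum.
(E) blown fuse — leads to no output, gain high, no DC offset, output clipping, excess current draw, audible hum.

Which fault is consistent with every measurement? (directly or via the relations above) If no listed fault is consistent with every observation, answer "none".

B

Per-candidate check:
(A) oscillating regulator — no DC offset NO; output clipping NO; gain high yes; intermittent dropout NO; excess current draw NO; audible hum yes
(B) reversed diode — accounts for every observation (output clipping by excess current draw → output clipping)
(C) shorted bypass capacitor — no DC offset yes; output clipping yes; gain high yes; intermittent dropout NO; excess current draw NO; audible hum NO
(D) saturated input transistor — does not account for no DC offset
(E) blown fuse — no DC offset yes; output clipping yes; gain high yes; intermittent dropout NO; excess current draw yes; audible hum yes
(B) alone accounts for all the evidence.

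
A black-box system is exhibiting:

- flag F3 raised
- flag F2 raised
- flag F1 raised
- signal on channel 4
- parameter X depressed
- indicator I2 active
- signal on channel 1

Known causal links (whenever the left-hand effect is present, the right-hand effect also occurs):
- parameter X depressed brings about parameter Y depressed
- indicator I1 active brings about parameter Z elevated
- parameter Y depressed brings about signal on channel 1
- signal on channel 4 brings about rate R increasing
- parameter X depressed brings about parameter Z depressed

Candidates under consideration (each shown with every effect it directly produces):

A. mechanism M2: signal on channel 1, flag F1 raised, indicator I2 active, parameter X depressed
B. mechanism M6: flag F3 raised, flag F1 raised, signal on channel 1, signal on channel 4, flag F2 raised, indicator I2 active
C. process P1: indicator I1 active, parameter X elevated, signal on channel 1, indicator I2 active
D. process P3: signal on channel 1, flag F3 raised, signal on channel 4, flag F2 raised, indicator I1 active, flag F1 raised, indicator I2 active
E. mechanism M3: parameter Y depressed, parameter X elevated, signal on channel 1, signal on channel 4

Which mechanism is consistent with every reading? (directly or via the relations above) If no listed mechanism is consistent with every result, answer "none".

none

Per-candidate check:
(A) mechanism M2 — does not account for flag F3 raised, flag F2 raised, signal on channel 4
(B) mechanism M6 — flag F3 raised ✓; flag F2 raised ✓; flag F1 raised ✓; signal on channel 4 ✓; parameter X depressed ✗; indicator I2 active ✓; signal on channel 1 ✓
(C) process P1 — fails on flag F3 raised, flag F2 raised, flag F1 raised, signal on channel 4, parameter X depressed (predicts parameter X elevated, not parameter X depressed)
(D) process P3 — flag F3 raised ✓; flag F2 raised ✓; flag F1 raised ✓; signal on channel 4 ✓; parameter X depressed ✗; indicator I2 active ✓; signal on channel 1 ✓
(E) mechanism M3 — flag F3 raised ✗; flag F2 raised ✗; flag F1 raised ✗; signal on channel 4 ✓; parameter X depressed ✗; indicator I2 active ✗; signal on channel 1 ✓
Every candidate fails on at least one observation.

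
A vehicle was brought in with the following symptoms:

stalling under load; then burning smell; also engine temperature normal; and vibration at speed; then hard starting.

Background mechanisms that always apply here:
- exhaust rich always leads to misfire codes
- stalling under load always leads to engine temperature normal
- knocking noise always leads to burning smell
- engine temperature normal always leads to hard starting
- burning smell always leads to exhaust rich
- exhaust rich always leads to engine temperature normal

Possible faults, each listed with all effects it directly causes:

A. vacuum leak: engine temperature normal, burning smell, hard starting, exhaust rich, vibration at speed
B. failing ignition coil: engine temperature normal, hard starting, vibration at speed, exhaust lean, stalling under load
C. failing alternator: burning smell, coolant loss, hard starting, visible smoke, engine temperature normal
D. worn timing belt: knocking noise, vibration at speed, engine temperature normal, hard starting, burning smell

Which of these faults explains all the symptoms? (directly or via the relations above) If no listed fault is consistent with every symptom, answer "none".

none

For each candidate, compare predicted effects to what was observed:
(A) vacuum leak — stalling under load -; burning smell +; engine temperature normal +; vibration at speed +; hard starting +
(B) failing ignition coil — stalling under load +; burning smell -; engine temperature normal +; vibration at speed +; hard starting +
(C) failing alternator — stalling under load -; burning smell +; engine temperature normal +; vibration at speed -; hard starting +
(D) worn timing belt — stalling under load -; burning smell +; engine temperature normal +; vibration at speed +; hard starting +
Every candidate fails on at least one observation.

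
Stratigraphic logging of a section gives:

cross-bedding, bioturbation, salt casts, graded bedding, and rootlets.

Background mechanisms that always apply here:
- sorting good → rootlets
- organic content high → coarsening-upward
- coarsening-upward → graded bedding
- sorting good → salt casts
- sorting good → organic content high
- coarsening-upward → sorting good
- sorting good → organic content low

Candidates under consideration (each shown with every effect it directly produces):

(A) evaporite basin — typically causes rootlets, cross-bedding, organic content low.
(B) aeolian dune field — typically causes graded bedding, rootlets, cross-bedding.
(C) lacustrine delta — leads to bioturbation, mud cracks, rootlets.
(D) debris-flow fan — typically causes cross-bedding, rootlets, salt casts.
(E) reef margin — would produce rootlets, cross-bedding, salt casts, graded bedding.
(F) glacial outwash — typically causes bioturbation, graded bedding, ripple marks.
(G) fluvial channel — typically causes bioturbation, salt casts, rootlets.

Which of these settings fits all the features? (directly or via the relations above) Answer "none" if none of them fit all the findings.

none

Per-candidate check:
(A) evaporite basin — does not account for bioturbation, salt casts, graded bedding
(B) aeolian dune field — does not account for bioturbation, salt casts
(C) lacustrine delta — does not account for cross-bedding, salt casts, graded bedding
(D) debris-flow fan — does not account for bioturbation, graded bedding
(E) reef margin — does not account for bioturbation
(F) glacial outwash — does not account for cross-bedding, salt casts, rootlets
(G) fluvial channel — does not account for cross-bedding, graded bedding
No candidate is consistent with all observations.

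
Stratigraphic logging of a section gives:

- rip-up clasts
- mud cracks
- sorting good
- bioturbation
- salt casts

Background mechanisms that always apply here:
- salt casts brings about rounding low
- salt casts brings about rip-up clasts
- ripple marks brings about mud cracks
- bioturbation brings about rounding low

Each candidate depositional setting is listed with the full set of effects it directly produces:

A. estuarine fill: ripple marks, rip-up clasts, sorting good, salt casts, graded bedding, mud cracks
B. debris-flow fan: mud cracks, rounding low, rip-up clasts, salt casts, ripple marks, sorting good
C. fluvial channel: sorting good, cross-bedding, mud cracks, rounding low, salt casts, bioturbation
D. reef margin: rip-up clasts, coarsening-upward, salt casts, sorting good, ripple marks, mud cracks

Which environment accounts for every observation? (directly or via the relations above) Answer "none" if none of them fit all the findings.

C

Checking each candidate against the observations:
(A) estuarine fill — does not account for bioturbation
(B) debris-flow fan — does not account for bioturbation
(C) fluvial channel — accounts for every observation (rip-up clasts by salt casts → rip-up clasts)
(D) reef margin — rip-up clasts match; mud cracks match; sorting good match; bioturbation miss; salt casts match
Only (C) is consistent with every observation.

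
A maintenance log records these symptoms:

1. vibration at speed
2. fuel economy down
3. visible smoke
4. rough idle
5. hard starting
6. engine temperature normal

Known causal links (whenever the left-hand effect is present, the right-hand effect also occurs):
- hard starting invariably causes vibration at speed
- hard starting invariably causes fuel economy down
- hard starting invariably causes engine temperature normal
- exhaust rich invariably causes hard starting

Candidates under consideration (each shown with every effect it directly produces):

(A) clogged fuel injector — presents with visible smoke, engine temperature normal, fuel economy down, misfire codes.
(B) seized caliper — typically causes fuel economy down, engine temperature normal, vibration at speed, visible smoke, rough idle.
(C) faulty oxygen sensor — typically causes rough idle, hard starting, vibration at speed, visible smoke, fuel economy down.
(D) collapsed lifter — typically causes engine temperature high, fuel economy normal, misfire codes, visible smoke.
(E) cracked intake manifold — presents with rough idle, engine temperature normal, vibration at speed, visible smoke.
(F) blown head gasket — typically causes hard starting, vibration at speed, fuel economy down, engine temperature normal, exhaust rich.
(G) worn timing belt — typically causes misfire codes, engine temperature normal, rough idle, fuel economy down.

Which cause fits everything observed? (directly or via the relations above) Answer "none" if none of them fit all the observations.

C

Per-candidate check:
(A) clogged fuel injector — vibration at speed NO; fuel economy down yes; visible smoke yes; rough idle NO; hard starting NO; engine temperature normal yes
(B) seized caliper — vibration at speed yes; fuel economy down yes; visible smoke yes; rough idle yes; hard starting NO; engine temperature normal yes
(C) faulty oxygen sensor — vibration at speed yes; fuel economy down yes; visible smoke yes; rough idle yes; hard starting yes; engine temperature normal yes (by hard starting → engine temperature normal)
(D) collapsed lifter — fails on vibration at speed, fuel economy down, rough idle, hard starting, engine temperature normal (predicts fuel economy normal, not fuel economy down; predicts engine temperature high, not engine temperature normal)
(E) cracked intake manifold — vibration at speed yes; fuel economy down NO; visible smoke yes; rough idle yes; hard starting NO; engine temperature normal yes
(F) blown head gasket — vibration at speed yes; fuel economy down yes; visible smoke NO; rough idle NO; hard starting yes; engine temperature normal yes
(G) worn timing belt — vibration at speed NO; fuel economy down yes; visible smoke NO; rough idle yes; hard starting NO; engine temperature normal yes
Only (C) is consistent with every observation.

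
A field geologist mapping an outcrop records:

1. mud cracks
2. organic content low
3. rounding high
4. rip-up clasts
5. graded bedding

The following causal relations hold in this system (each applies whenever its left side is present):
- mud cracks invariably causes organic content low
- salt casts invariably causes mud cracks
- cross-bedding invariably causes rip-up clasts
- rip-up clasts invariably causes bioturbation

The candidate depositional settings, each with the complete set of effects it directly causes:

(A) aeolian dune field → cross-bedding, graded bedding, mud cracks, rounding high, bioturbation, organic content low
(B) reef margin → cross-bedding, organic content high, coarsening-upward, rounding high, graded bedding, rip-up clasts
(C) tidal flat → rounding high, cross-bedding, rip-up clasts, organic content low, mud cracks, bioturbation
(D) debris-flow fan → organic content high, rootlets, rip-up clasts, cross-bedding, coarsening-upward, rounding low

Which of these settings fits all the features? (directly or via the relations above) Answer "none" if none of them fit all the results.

A

For each candidate, compare predicted effects to what was observed:
(A) aeolian dune field — mud cracks yes; organic content low yes; rounding high yes; rip-up clasts yes (through cross-bedding → rip-up clasts); graded bedding yes
(B) reef margin — mud cracks NO; organic content low NO; rounding high yes; rip-up clasts yes; graded bedding yes
(C) tidal flat — mud cracks yes; organic content low yes; rounding high yes; rip-up clasts yes; graded bedding NO
(D) debris-flow fan — fails on mud cracks, organic content low, rounding high, graded bedding (predicts organic content high, not organic content low; predicts rounding low, not rounding high)
(A) is the only candidate with no mismatches.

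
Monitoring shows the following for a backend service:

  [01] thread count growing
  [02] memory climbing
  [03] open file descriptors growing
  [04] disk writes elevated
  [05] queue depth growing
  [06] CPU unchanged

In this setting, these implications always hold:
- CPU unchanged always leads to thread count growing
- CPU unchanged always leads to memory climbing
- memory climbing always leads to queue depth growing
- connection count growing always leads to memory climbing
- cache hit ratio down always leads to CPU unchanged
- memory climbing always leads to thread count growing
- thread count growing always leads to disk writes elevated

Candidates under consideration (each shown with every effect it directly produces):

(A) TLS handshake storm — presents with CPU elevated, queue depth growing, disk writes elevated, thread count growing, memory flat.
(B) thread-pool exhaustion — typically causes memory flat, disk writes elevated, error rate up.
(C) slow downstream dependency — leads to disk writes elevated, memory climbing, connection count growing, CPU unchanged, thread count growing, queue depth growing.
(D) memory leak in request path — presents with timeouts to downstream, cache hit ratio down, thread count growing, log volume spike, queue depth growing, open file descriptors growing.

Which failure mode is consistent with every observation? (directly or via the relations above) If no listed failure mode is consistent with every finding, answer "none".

Testing each hypothesis:
(A) TLS handshake storm — thread count growing +; memory climbing -; open file descriptors growing -; disk writes elevated +; queue depth growing +; CPU unchanged -
(B) thread-pool exhaustion — thread count growing -; memory climbing -; open file descriptors growing -; disk writes elevated +; queue depth growing -; CPU unchanged -
(C) slow downstream dependency — does not account for open file descriptors growing
(D) memory leak in request path — thread count growing +; memory climbing + (via cache hit ratio down → CPU unchanged → memory climbing); open file descriptors growing +; disk writes elevated + (via thread count growing → disk writes elevated); queue depth growing +; CPU unchanged + (via cache hit ratio down → CPU unchanged)
(D) is the only candidate with no mismatches.

D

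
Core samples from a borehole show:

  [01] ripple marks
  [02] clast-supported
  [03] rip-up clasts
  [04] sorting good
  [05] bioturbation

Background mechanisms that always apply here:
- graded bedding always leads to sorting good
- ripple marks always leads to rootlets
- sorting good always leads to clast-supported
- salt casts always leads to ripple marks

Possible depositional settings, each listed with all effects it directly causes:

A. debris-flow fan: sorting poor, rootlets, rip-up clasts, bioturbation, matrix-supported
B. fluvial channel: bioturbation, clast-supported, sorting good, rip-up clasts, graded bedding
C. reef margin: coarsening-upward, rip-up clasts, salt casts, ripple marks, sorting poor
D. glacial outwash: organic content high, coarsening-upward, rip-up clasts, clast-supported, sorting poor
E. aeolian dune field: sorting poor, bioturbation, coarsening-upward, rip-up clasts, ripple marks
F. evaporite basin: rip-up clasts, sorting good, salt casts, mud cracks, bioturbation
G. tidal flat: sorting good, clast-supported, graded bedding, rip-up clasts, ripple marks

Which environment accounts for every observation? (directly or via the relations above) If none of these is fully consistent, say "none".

Testing each hypothesis:
(A) debris-flow fan — fails on ripple marks, clast-supported, sorting good (predicts matrix-supported, not clast-supported; predicts sorting poor, not sorting good)
(B) fluvial channel — ripple marks ✗; clast-supported ✓; rip-up clasts ✓; sorting good ✓; bioturbation ✓
(C) reef margin — fails on clast-supported, sorting good, bioturbation (predicts sorting poor, not sorting good)
(D) glacial outwash — ripple marks ✗; clast-supported ✓; rip-up clasts ✓; sorting good ✗; bioturbation ✗
(E) aeolian dune field — fails on clast-supported, sorting good (predicts sorting poor, not sorting good)
(F) evaporite basin — ripple marks ✓ (through salt casts → ripple marks); clast-supported ✓ (through sorting good → clast-supported); rip-up clasts ✓; sorting good ✓; bioturbation ✓
(G) tidal flat — does not account for bioturbation
(F) is the only candidate with no mismatches.

F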